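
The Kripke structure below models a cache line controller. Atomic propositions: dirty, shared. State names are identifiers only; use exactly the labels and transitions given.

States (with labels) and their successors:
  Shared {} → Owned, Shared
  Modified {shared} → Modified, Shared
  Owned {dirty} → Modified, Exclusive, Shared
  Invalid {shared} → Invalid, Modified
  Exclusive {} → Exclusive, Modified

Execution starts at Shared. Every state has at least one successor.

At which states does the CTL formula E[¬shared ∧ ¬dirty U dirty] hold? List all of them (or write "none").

States satisfying ¬shared ∧ ¬dirty: {Shared, Exclusive}.
States satisfying dirty: {Owned}.
States satisfying E[¬shared ∧ ¬dirty U dirty]: {Shared, Owned}.

{Shared, Owned}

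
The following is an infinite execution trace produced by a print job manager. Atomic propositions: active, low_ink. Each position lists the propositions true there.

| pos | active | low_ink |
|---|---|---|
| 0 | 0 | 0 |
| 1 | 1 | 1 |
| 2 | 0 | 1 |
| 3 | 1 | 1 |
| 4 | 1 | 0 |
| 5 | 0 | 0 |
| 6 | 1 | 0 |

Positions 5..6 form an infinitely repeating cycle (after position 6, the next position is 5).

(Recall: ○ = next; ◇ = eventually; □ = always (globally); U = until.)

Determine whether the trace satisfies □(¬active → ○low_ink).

Violated

¬active → ○low_ink must hold at every position from 0 onward. It fails at position 5, so □(¬active → ○low_ink) is false.
Positions where ¬active holds: 0, 2, 5.
Check ○low_ink at each: 0→ok, 2→ok, 5→fails.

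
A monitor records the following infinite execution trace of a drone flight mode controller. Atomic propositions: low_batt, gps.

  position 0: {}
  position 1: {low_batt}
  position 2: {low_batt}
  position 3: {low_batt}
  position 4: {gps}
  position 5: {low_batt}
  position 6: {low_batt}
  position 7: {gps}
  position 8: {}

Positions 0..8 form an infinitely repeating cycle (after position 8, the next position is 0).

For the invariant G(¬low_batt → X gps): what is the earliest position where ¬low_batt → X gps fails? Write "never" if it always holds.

0

At position 0 the labels are {} and the next position 1 has {low_batt}, so ¬low_batt → X gps is false there. This is the first violation.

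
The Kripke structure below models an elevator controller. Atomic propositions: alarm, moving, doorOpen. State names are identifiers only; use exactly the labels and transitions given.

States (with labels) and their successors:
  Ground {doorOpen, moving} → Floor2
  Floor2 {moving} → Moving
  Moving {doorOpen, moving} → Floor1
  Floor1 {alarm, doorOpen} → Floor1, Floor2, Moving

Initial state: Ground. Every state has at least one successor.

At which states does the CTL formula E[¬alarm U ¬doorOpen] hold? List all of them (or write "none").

{Ground, Floor2}

States satisfying ¬alarm: {Ground, Floor2, Moving}.
States satisfying ¬doorOpen: {Floor2}.
States satisfying E[¬alarm U ¬doorOpen]: {Ground, Floor2}.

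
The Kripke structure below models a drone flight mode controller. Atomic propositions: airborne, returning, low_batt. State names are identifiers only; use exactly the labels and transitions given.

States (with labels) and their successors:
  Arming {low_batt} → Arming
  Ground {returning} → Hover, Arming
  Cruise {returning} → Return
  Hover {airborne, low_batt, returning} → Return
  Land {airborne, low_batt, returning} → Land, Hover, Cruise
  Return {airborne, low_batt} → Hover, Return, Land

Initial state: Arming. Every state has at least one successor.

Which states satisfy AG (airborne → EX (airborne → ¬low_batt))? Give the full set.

{Arming}

States satisfying airborne → EX (airborne → ¬low_batt): {Arming, Ground, Cruise, Land}.
States satisfying AG (airborne → EX (airborne → ¬low_batt)): {Arming}.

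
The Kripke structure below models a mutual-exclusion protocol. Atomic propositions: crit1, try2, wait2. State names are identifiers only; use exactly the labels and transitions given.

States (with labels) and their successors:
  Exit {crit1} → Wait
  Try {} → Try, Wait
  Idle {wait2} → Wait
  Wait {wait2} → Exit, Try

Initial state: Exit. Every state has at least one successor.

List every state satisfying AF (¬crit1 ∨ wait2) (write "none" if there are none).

{Exit, Try, Idle, Wait}

States satisfying ¬crit1 ∨ wait2: {Try, Idle, Wait}.
States satisfying AF (¬crit1 ∨ wait2): {Exit, Try, Idle, Wait}.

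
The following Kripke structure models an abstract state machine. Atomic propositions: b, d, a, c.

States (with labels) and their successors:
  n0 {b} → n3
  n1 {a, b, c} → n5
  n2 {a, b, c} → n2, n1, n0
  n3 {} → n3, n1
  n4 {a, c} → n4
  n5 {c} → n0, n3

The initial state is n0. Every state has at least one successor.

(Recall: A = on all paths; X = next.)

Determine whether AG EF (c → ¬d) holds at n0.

States satisfying EF (c → ¬d): {n0, n1, n2, n3, n4, n5}.
States satisfying AG EF (c → ¬d): {n0, n1, n2, n3, n4, n5}.
Every state reachable from n0 satisfies EF (c → ¬d).
n0 ∈ Sat(AG EF (c → ¬d)).

Yes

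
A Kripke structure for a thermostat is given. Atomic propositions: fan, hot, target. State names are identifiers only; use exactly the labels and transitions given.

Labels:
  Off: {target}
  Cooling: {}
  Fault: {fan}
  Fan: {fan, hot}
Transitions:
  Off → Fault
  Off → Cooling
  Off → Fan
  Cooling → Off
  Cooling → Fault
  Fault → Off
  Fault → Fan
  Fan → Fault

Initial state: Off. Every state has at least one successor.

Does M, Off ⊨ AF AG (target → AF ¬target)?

Holds

States satisfying AG (target → AF ¬target): {Off, Cooling, Fault, Fan}.
States satisfying AF AG (target → AF ¬target): {Off, Cooling, Fault, Fan}.
Off ∈ Sat(AF AG (target → AF ¬target)).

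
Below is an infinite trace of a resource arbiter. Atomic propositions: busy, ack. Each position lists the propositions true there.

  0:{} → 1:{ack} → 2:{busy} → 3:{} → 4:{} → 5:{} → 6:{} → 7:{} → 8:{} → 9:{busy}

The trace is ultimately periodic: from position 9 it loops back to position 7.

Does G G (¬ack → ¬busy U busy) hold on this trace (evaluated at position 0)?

Holds

G (¬ack → ¬busy U busy) holds at every position 0..9, and those are all positions ever visited, so G G (¬ack → ¬busy U busy) holds.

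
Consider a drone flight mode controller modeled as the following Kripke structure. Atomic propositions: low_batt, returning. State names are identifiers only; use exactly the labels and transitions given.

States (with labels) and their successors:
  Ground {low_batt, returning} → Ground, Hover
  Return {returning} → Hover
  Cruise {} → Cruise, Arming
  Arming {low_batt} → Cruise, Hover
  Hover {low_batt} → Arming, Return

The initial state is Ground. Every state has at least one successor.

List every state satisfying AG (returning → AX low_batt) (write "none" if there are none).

{Ground, Return, Cruise, Arming, Hover}

States satisfying returning → AX low_batt: {Ground, Return, Cruise, Arming, Hover}.
States satisfying AG (returning → AX low_batt): {Ground, Return, Cruise, Arming, Hover}.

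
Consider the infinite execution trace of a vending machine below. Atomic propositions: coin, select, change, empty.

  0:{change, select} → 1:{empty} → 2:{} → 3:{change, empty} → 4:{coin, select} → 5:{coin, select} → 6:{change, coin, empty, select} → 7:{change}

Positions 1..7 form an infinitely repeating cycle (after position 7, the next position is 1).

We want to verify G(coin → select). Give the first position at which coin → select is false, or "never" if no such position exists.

coin → select holds at every position 0..7, and those are all the positions the trace ever visits, so the invariant G(coin → select) is never violated.

never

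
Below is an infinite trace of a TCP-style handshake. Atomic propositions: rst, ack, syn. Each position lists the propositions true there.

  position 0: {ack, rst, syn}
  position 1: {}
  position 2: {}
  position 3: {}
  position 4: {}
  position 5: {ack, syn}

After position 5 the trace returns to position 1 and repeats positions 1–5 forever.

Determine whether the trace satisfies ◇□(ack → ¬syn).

Violated

□(ack → ¬syn) is false at every position 0..5, so it never becomes true and ◇□(ack → ¬syn) fails.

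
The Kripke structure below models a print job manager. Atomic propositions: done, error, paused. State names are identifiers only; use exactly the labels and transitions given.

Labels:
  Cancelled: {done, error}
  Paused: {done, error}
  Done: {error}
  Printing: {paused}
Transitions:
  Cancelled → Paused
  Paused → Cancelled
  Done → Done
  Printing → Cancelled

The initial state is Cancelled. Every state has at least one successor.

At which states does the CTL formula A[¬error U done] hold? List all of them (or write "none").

{Cancelled, Paused, Printing}

States satisfying ¬error: {Printing}.
States satisfying done: {Cancelled, Paused}.
States satisfying A[¬error U done]: {Cancelled, Paused, Printing}.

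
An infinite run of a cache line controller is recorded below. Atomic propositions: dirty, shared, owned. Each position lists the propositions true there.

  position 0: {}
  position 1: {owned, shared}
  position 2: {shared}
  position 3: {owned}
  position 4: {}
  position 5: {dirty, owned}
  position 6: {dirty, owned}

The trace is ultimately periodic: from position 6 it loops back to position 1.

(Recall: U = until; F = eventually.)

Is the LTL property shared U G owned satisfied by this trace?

Violated

Walking from position 0: at position 0, G owned has not yet held and shared fails, so shared U G owned is false.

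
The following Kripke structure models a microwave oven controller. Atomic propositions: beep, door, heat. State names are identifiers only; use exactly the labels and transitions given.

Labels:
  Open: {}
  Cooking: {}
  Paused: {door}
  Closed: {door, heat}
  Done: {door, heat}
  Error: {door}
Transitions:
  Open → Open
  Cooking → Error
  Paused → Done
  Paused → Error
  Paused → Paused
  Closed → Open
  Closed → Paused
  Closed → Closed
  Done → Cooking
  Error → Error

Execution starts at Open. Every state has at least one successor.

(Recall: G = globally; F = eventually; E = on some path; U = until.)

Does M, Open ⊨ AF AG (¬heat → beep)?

States satisfying AG (¬heat → beep): ∅.
States satisfying AF AG (¬heat → beep): ∅.
There is a path from Open along which AG (¬heat → beep) never holds.
Open ∉ Sat(AF AG (¬heat → beep)).

Violated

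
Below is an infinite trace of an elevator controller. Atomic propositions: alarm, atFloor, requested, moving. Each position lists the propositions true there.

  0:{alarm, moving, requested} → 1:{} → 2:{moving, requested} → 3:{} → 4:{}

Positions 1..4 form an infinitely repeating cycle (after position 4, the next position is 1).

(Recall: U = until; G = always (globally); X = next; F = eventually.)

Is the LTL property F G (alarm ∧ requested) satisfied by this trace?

Does not hold

G (alarm ∧ requested) is false at every position 0..4, so it never becomes true and F G (alarm ∧ requested) fails.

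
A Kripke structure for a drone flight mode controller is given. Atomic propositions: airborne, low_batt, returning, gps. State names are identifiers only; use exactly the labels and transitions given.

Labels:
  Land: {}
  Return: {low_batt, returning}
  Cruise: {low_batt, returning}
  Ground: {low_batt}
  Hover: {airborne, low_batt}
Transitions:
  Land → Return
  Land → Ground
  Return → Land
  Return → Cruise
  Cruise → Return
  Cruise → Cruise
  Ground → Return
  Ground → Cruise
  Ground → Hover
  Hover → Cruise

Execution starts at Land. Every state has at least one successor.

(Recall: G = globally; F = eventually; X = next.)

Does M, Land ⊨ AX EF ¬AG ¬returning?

Satisfied

States satisfying EF ¬AG ¬returning: {Land, Return, Cruise, Ground, Hover}.
States satisfying AX EF ¬AG ¬returning: {Land, Return, Cruise, Ground, Hover}.
Land ∈ Sat(AX EF ¬AG ¬returning).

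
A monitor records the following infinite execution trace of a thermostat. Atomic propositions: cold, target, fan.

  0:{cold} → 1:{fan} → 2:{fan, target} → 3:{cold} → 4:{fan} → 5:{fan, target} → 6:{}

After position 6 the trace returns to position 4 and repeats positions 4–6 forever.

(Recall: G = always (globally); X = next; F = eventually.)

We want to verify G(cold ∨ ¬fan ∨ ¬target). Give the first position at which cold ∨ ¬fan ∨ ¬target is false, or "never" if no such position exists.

2

Check cold ∨ ¬fan ∨ ¬target at each position in order: 0 ✓, 1 ✓.
At position 2 the labels are {fan, target}, so cold ∨ ¬fan ∨ ¬target is false there. This is the first violation.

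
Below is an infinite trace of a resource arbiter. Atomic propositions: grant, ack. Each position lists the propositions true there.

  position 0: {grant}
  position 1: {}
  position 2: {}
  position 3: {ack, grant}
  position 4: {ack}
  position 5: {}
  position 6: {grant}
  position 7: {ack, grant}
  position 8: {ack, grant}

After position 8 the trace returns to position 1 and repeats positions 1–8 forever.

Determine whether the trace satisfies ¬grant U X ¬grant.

Holds

Walking from position 0: X ¬grant first holds at position 0, and ¬grant holds at every earlier position along the way, so ¬grant U X ¬grant holds.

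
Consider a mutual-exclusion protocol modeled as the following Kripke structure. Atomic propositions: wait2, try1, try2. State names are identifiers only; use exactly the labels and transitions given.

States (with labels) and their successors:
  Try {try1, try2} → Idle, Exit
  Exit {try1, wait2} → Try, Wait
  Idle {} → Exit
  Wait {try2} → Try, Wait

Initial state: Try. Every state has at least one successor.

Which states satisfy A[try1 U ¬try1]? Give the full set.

{Idle, Wait}

States satisfying try1: {Try, Exit}.
States satisfying ¬try1: {Idle, Wait}.
States satisfying A[try1 U ¬try1]: {Idle, Wait}.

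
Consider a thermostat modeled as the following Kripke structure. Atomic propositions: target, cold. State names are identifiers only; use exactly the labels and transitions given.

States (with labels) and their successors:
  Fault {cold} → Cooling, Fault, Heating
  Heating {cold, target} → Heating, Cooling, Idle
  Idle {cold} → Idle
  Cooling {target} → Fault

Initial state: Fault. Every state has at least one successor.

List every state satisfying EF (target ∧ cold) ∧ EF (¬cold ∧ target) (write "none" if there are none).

States satisfying target ∧ cold: {Heating}.
States satisfying EF (target ∧ cold): {Fault, Heating, Cooling}.
States satisfying ¬cold ∧ target: {Cooling}.
States satisfying EF (¬cold ∧ target): {Fault, Heating, Cooling}.
States satisfying EF (target ∧ cold) ∧ EF (¬cold ∧ target): {Fault, Heating, Cooling}.

{Fault, Heating, Cooling}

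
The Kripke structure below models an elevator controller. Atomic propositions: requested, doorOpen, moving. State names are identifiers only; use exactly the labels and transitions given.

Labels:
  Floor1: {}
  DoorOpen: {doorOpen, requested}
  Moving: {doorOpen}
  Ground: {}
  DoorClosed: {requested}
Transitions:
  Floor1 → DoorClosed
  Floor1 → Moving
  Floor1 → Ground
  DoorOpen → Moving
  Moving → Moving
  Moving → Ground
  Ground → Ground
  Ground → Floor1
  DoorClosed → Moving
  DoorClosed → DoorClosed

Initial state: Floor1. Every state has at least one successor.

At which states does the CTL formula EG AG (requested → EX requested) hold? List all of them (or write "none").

States satisfying AG (requested → EX requested): {Floor1, Moving, Ground, DoorClosed}.
States satisfying EG AG (requested → EX requested): {Floor1, Moving, Ground, DoorClosed}.

{Floor1, Moving, Ground, DoorClosed}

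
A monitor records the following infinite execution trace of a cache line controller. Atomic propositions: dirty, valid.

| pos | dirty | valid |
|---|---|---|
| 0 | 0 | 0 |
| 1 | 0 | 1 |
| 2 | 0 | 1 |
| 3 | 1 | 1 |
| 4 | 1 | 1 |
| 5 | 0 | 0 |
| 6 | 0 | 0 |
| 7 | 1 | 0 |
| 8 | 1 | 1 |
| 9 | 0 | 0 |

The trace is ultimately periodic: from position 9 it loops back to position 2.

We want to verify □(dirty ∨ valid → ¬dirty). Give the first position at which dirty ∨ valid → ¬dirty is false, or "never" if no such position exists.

3

Check dirty ∨ valid → ¬dirty at each position in order: 0 ✓, 1 ✓, 2 ✓.
At position 3 the labels are {dirty, valid}, so dirty ∨ valid → ¬dirty is false there. This is the first violation.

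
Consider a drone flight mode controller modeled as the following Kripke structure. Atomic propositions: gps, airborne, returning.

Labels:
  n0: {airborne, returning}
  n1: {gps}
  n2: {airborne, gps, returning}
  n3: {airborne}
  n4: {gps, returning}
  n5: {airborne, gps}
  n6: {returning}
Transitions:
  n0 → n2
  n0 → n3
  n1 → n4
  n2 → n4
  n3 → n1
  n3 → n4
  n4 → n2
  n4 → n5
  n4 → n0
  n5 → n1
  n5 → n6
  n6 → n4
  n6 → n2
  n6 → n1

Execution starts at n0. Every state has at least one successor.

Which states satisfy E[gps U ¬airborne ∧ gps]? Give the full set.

{n1, n2, n4, n5}

States satisfying gps: {n1, n2, n4, n5}.
States satisfying ¬airborne ∧ gps: {n1, n4}.
States satisfying E[gps U ¬airborne ∧ gps]: {n1, n2, n4, n5}.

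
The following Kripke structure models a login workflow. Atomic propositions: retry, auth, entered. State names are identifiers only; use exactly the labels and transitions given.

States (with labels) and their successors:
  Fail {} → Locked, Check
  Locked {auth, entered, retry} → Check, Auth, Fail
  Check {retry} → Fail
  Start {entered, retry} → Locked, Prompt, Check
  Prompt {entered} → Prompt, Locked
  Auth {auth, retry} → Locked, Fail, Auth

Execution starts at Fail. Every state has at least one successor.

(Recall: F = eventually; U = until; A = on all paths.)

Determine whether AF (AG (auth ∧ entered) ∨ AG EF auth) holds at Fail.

Holds

States satisfying AG (auth ∧ entered) ∨ AG EF auth: {Fail, Locked, Check, Start, Prompt, Auth}.
States satisfying AF (AG (auth ∧ entered) ∨ AG EF auth): {Fail, Locked, Check, Start, Prompt, Auth}.
Fail ∈ Sat(AF (AG (auth ∧ entered) ∨ AG EF auth)).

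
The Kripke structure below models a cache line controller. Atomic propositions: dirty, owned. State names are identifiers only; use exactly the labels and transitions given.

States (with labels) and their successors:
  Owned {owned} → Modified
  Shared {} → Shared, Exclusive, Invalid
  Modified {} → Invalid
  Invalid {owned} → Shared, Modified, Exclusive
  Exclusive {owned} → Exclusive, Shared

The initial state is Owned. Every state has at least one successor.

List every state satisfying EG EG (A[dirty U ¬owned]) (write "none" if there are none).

{Shared}

States satisfying EG (A[dirty U ¬owned]): {Shared}.
States satisfying EG EG (A[dirty U ¬owned]): {Shared}.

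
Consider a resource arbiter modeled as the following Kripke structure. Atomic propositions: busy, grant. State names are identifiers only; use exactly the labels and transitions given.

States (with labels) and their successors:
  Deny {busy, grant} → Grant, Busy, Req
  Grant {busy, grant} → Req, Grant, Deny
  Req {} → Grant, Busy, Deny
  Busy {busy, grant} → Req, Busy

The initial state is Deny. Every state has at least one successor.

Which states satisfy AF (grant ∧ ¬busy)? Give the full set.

none

States satisfying grant ∧ ¬busy: ∅.
States satisfying AF (grant ∧ ¬busy): ∅.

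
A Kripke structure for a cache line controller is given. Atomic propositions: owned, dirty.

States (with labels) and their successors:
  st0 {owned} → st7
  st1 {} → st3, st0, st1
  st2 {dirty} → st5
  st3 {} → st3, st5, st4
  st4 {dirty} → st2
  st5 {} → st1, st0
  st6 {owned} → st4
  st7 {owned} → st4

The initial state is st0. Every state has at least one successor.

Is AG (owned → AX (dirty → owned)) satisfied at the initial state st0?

States satisfying owned → AX (dirty → owned): {st0, st1, st2, st3, st4, st5}.
States satisfying AG (owned → AX (dirty → owned)): ∅.
st7 is reachable from st0 and violates owned → AX (dirty → owned), so AG fails at st0.
st0 ∉ Sat(AG (owned → AX (dirty → owned))).

Violated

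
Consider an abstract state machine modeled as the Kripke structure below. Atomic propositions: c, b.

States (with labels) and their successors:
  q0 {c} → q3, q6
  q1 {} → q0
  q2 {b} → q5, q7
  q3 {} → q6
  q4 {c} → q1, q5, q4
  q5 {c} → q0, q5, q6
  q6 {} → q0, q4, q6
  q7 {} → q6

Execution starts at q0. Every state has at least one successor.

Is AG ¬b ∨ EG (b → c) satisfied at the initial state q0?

States satisfying ¬b: {q0, q1, q3, q4, q5, q6, q7}.
States satisfying AG ¬b: {q0, q1, q3, q4, q5, q6, q7}.
States satisfying b → c: {q0, q1, q3, q4, q5, q6, q7}.
States satisfying EG (b → c): {q0, q1, q3, q4, q5, q6, q7}.
States satisfying AG ¬b ∨ EG (b → c): {q0, q1, q3, q4, q5, q6, q7}.
q0 ∈ Sat(AG ¬b ∨ EG (b → c)).

Holds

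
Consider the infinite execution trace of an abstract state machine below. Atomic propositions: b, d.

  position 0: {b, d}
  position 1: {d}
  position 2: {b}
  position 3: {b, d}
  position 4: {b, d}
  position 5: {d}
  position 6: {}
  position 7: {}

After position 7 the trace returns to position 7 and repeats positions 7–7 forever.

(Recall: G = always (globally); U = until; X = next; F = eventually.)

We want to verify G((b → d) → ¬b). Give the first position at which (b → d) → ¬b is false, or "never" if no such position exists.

At position 0 the labels are {b, d}, so (b → d) → ¬b is false there. This is the first violation.

0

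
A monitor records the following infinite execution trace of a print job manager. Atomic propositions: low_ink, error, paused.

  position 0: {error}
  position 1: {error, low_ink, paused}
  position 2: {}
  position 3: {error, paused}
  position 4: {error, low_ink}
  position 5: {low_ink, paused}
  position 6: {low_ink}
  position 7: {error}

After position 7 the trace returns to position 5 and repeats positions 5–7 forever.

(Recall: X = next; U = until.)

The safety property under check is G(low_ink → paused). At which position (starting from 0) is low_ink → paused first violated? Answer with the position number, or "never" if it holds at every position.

4

Check low_ink → paused at each position in order: 0 ✓, 1 ✓, 2 ✓, 3 ✓.
At position 4 the labels are {error, low_ink}, so low_ink → paused is false there. This is the first violation.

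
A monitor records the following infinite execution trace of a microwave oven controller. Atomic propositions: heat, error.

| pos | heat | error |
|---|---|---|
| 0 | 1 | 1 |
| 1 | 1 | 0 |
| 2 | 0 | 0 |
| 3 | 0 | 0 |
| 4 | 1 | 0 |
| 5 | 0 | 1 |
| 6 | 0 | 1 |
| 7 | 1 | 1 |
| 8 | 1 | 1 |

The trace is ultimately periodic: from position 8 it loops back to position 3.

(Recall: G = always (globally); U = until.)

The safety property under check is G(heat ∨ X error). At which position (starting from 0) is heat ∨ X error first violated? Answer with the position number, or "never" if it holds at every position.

2

Check heat ∨ X error at each position in order: 0 ✓, 1 ✓.
At position 2 the labels are {} and the next position 3 has {}, so heat ∨ X error is false there. This is the first violation.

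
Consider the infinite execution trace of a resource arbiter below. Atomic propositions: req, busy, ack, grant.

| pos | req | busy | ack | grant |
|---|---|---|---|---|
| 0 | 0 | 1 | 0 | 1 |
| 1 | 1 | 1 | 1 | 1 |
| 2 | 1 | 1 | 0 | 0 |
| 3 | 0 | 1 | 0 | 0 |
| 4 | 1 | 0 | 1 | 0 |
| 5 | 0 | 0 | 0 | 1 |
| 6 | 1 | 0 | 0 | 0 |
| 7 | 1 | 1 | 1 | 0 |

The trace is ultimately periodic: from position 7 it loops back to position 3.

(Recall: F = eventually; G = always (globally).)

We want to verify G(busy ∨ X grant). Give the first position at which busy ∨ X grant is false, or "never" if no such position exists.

Check busy ∨ X grant at each position in order: 0 ✓, 1 ✓, 2 ✓, 3 ✓, 4 ✓.
At position 5 the labels are {grant} and the next position 6 has {req}, so busy ∨ X grant is false there. This is the first violation.

5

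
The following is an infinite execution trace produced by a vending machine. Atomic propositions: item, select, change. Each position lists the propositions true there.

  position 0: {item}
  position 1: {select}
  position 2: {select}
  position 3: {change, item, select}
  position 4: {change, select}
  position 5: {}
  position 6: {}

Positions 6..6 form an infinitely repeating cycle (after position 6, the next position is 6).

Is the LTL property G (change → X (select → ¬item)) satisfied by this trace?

change → X (select → ¬item) holds at every position 0..6, and those are all positions ever visited, so G (change → X (select → ¬item)) holds.
Positions where change holds: 3, 4.
Check X (select → ¬item) at each: 3→ok, 4→ok.

Satisfied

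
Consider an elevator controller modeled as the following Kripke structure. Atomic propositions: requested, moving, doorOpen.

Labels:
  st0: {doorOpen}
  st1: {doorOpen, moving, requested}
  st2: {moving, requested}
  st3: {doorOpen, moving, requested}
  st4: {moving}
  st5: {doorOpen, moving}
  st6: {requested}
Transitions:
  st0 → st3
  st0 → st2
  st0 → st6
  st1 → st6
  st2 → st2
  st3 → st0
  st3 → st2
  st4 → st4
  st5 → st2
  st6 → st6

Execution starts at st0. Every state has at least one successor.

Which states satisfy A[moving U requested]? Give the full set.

{st1, st2, st3, st5, st6}

States satisfying moving: {st1, st2, st3, st4, st5}.
States satisfying requested: {st1, st2, st3, st6}.
States satisfying A[moving U requested]: {st1, st2, st3, st5, st6}.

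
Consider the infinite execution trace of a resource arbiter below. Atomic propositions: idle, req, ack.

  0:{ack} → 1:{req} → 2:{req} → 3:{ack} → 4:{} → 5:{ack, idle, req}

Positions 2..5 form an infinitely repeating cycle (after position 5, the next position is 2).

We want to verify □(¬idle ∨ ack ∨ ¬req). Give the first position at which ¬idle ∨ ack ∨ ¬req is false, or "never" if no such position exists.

¬idle ∨ ack ∨ ¬req holds at every position 0..5, and those are all the positions the trace ever visits, so the invariant □(¬idle ∨ ack ∨ ¬req) is never violated.

never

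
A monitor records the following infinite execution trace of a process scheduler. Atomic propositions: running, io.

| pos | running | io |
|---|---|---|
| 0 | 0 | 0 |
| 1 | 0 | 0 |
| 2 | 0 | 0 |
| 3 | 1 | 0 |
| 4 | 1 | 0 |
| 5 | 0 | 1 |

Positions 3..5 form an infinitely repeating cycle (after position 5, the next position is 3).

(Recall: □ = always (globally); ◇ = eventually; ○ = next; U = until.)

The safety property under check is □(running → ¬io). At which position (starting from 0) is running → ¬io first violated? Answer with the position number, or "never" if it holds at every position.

running → ¬io holds at every position 0..5, and those are all the positions the trace ever visits, so the invariant □(running → ¬io) is never violated.

never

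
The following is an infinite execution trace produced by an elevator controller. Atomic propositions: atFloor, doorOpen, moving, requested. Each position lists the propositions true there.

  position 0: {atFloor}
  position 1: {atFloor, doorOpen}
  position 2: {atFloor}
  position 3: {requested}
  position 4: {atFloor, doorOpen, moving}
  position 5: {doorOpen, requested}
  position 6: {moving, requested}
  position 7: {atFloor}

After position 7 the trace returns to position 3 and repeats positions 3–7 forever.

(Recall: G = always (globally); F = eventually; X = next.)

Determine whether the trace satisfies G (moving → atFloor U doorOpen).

No

moving → atFloor U doorOpen must hold at every position from 0 onward. It fails at position 6, so G (moving → atFloor U doorOpen) is false.
Positions where moving holds: 4, 6.
Check atFloor U doorOpen at each: 4→ok, 6→fails.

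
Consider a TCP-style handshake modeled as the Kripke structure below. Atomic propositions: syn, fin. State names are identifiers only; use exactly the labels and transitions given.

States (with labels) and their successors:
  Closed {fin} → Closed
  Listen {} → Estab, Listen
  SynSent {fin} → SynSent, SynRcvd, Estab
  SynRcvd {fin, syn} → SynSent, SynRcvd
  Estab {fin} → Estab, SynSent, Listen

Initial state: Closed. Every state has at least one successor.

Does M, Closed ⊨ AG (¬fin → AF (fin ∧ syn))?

Satisfied

States satisfying ¬fin → AF (fin ∧ syn): {Closed, SynSent, SynRcvd, Estab}.
States satisfying AG (¬fin → AF (fin ∧ syn)): {Closed}.
Every state reachable from Closed satisfies ¬fin → AF (fin ∧ syn).
Closed ∈ Sat(AG (¬fin → AF (fin ∧ syn))).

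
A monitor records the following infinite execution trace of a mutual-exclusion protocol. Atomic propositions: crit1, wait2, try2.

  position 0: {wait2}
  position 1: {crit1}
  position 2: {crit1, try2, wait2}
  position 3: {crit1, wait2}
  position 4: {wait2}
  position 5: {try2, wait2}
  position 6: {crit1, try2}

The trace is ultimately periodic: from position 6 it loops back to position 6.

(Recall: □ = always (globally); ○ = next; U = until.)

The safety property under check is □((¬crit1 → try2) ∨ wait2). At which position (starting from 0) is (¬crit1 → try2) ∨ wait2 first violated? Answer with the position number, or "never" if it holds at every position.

(¬crit1 → try2) ∨ wait2 holds at every position 0..6, and those are all the positions the trace ever visits, so the invariant □((¬crit1 → try2) ∨ wait2) is never violated.

never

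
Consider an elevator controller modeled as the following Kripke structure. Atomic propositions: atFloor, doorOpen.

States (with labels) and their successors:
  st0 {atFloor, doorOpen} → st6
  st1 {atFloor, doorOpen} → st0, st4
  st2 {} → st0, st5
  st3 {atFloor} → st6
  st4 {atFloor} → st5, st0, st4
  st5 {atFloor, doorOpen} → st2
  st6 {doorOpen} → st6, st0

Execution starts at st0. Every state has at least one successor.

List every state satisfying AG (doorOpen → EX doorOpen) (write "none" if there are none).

States satisfying doorOpen → EX doorOpen: {st0, st1, st2, st3, st4, st6}.
States satisfying AG (doorOpen → EX doorOpen): {st0, st3, st6}.

{st0, st3, st6}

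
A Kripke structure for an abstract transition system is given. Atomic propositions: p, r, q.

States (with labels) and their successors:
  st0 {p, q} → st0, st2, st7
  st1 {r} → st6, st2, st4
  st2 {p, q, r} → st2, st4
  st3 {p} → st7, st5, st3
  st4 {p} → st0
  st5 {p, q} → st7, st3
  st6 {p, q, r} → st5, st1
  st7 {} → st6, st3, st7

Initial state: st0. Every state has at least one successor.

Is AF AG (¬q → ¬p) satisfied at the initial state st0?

Violated

States satisfying AG (¬q → ¬p): ∅.
States satisfying AF AG (¬q → ¬p): ∅.
There is a path from st0 along which AG (¬q → ¬p) never holds.
st0 ∉ Sat(AF AG (¬q → ¬p)).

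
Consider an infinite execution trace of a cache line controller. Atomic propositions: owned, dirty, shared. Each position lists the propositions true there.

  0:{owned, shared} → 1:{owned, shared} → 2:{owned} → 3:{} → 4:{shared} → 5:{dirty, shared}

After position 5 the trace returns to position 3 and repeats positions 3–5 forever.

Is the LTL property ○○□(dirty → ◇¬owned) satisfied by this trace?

The position after 0 is 1; ○□(dirty → ◇¬owned) is true there.

Satisfied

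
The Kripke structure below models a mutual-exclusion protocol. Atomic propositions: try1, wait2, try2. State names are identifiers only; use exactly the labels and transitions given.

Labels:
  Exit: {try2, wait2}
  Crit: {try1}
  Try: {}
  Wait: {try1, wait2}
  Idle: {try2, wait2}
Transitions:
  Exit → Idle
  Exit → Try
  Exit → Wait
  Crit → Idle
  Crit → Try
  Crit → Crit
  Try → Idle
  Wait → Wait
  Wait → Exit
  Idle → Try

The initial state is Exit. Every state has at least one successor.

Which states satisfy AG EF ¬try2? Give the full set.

States satisfying EF ¬try2: {Exit, Crit, Try, Wait, Idle}.
States satisfying AG EF ¬try2: {Exit, Crit, Try, Wait, Idle}.

{Exit, Crit, Try, Wait, Idle}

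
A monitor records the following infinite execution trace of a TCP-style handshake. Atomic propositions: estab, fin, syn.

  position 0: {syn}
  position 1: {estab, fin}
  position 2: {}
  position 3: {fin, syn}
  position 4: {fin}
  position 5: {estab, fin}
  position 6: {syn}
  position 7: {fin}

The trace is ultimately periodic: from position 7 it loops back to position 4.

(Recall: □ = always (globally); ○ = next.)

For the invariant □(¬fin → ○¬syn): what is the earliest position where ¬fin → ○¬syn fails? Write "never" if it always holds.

2

Check ¬fin → ○¬syn at each position in order: 0 ✓, 1 ✓.
At position 2 the labels are {} and the next position 3 has {fin, syn}, so ¬fin → ○¬syn is false there. This is the first violation.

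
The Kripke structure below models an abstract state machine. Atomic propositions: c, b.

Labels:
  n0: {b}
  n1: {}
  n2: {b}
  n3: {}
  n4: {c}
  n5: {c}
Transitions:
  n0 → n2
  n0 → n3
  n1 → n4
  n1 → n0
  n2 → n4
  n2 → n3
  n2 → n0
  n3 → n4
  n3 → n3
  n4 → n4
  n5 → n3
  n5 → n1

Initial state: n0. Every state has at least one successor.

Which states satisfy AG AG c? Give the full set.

{n4}

States satisfying AG c: {n4}.
States satisfying AG AG c: {n4}.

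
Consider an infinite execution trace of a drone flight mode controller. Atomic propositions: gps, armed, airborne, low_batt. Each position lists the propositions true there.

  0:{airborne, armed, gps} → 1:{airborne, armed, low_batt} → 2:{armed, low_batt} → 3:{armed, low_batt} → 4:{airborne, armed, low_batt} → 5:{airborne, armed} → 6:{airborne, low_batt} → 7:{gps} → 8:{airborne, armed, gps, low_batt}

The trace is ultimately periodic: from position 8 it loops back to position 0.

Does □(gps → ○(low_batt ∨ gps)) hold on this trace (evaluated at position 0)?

gps → ○(low_batt ∨ gps) holds at every position 0..8, and those are all positions ever visited, so □(gps → ○(low_batt ∨ gps)) holds.
Positions where gps holds: 0, 7, 8.
Check ○(low_batt ∨ gps) at each: 0→ok, 7→ok, 8→ok.

Yes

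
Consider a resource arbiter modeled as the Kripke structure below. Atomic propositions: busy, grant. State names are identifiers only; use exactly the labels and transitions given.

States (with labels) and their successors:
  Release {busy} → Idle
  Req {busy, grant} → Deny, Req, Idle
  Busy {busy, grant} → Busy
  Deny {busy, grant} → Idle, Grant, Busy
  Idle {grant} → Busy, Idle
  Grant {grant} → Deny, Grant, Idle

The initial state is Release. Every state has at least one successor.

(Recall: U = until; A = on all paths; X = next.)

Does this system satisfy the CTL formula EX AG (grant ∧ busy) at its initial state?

Does not hold

States satisfying AG (grant ∧ busy): {Busy}.
States satisfying EX AG (grant ∧ busy): {Busy, Deny, Idle}.
No suitable path/successor from Release witnesses the formula.
Release ∉ Sat(EX AG (grant ∧ busy)).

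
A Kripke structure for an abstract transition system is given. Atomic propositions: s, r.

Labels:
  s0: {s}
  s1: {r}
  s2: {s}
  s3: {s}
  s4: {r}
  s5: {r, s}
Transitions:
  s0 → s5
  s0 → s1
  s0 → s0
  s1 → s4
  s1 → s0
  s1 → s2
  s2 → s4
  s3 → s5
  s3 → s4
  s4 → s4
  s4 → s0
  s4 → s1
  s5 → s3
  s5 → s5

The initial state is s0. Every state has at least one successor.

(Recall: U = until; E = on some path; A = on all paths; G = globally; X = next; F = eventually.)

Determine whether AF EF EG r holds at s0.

States satisfying EF EG r: {s0, s1, s2, s3, s4, s5}.
States satisfying AF EF EG r: {s0, s1, s2, s3, s4, s5}.
s0 ∈ Sat(AF EF EG r).

Yes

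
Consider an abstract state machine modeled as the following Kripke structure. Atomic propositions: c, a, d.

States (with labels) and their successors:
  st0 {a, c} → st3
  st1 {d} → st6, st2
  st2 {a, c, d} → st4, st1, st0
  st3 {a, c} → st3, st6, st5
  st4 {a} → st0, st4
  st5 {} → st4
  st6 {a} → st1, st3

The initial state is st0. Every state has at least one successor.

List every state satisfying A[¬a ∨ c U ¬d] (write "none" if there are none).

{st0, st3, st4, st5, st6}

States satisfying ¬a ∨ c: {st0, st1, st2, st3, st5}.
States satisfying ¬d: {st0, st3, st4, st5, st6}.
States satisfying A[¬a ∨ c U ¬d]: {st0, st3, st4, st5, st6}.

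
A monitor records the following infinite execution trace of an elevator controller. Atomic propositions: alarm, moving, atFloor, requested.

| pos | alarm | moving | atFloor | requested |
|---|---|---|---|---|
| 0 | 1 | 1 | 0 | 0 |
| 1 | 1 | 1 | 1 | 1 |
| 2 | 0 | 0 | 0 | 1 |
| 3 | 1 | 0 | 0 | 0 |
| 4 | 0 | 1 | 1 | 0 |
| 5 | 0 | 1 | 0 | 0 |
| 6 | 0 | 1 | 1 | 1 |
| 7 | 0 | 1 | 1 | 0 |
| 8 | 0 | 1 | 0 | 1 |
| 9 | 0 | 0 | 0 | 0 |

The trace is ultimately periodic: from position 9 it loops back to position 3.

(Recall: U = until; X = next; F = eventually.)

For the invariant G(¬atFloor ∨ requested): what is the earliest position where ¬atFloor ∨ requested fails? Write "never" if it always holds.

4

Check ¬atFloor ∨ requested at each position in order: 0 ✓, 1 ✓, 2 ✓, 3 ✓.
At position 4 the labels are {atFloor, moving}, so ¬atFloor ∨ requested is false there. This is the first violation.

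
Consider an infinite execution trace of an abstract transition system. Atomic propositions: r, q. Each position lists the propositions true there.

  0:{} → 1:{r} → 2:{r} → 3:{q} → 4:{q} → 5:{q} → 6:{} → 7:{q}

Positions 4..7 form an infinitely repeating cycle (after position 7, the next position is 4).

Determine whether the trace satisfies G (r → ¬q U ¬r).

r → ¬q U ¬r holds at every position 0..7, and those are all positions ever visited, so G (r → ¬q U ¬r) holds.
Positions where r holds: 1, 2.
Check ¬q U ¬r at each: 1→ok, 2→ok.

Yes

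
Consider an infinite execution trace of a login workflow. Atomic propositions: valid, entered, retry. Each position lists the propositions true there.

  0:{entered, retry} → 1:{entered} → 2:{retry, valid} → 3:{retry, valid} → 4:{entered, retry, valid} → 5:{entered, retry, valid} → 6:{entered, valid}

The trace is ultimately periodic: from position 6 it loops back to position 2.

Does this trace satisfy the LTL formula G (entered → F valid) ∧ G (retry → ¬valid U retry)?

Yes

entered → F valid holds at every position 0..6, and those are all positions ever visited, so G (entered → F valid) holds.
Positions where entered holds: 0, 1, 4, 5, 6.
Check F valid at each: 0→ok, 1→ok, 4→ok, 5→ok, 6→ok.
retry → ¬valid U retry holds at every position 0..6, and those are all positions ever visited, so G (retry → ¬valid U retry) holds.
Positions where retry holds: 0, 2, 3, 4, 5.
Check ¬valid U retry at each: 0→ok, 2→ok, 3→ok, 4→ok, 5→ok.
At position 0: G (entered → F valid) is true; G (retry → ¬valid U retry) is true; so G (entered → F valid) ∧ G (retry → ¬valid U retry) is true.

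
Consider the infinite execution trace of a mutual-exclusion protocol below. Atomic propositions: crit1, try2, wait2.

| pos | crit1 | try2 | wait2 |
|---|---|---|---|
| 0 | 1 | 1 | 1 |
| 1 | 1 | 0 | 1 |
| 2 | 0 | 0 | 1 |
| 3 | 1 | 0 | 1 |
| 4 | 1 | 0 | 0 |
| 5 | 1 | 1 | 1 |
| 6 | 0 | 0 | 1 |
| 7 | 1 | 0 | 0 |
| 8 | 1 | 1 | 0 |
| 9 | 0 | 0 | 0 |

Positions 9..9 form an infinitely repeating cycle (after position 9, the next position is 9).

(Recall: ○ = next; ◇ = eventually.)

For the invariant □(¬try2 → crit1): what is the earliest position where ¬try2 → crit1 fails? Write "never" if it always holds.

Check ¬try2 → crit1 at each position in order: 0 ✓, 1 ✓.
At position 2 the labels are {wait2}, so ¬try2 → crit1 is false there. This is the first violation.

2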